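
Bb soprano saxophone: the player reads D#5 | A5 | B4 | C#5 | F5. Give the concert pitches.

Written C4 on the Bb soprano saxophone sounds as Bb3, a major second lower; apply that shift to every note.
D#5 to C#5
A5 to G5
B4 to A4
C#5 to B4
F5 to Eb5

C#5 G5 A4 B4 Eb5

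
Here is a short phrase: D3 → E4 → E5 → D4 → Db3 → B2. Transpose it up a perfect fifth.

D3 to A3
E4 to B4
E5 to B5
D4 to A4
Db3 to Ab3
B2 to F#3

A3 B4 B5 A4 Ab3 F#3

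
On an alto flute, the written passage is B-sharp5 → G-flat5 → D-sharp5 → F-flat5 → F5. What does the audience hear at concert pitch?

F##5 Db5 A#4 Cb5 C5

The alto flute sounds a perfect fourth below written, so transpose each written note down a perfect fourth.
B#5 gives F##5
Gb5 gives Db5
D#5 gives A#4
Fb5 gives Cb5
F5 gives C5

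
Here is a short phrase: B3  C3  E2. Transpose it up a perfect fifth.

B3 up a perfect fifth is F#4.
A perfect fifth up from C3 gives G3.
E2 up a perfect fifth is B2.

F#4 G3 B2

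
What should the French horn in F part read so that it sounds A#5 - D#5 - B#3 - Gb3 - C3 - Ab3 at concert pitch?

E#6 A#5 F##4 Db4 G3 Eb4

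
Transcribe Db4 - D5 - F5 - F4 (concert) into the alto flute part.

The alto flute sounds a perfect fourth below written, so the written part must be a perfect fourth above concert — transpose each note up.
Db4 to Gb4
D5 to G5
F5 to Bb5
F4 to Bb4

Gb4 G5 Bb5 Bb4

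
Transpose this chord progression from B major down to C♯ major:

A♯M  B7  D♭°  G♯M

B major down to C♯ major is a minor seventh; each chord root moves by that interval while the quality stays the same.
A♯M: root A♯ down a minor seventh → B#, giving B#M.
B7: root B down a minor seventh → C#, giving C#7.
D♭°: root D♭ down a minor seventh → Eb, giving Eb°.
G♯M: root G♯ down a minor seventh → A#, giving A#M.

B#M C#7 Eb° A#M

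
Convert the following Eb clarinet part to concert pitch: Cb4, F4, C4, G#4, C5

Ebb4 Ab4 Eb4 B4 Eb5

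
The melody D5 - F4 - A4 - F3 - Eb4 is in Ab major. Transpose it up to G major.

From Ab up to G is a major seventh; apply that to each pitch.
D5 to C#6
F4 to E5
A4 to G#5
F3 to E4
Eb4 to D5

C#6 E5 G#5 E4 D5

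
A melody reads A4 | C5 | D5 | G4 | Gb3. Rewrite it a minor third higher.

C5 Eb5 F5 Bb4 Bbb3

A4 up a minor third is C5.
C5: a third up reaches E, and 3 semitones makes it Eb5.
A minor third up from D5 gives F5.
A minor third up from G4 gives Bb4.
Gb3: a third up reaches B, and 3 semitones makes it Bbb3.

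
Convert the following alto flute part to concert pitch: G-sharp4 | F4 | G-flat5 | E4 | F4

D#4 C4 Db5 B3 C4

The alto flute sounds a perfect fourth below written, so transpose each written note down a perfect fourth.
G#4 -> D#4
F4 -> C4
Gb5 -> Db5
E4 -> B3
F4 -> C4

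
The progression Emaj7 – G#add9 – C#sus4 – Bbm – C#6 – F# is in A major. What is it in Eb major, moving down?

A major down to Eb major is an augmented fourth; each chord root moves by that interval while the quality stays the same.
Emaj7: root E down an augmented fourth → Bb, giving Bbmaj7.
G#add9: root G# down an augmented fourth → D, giving Dadd9.
C#sus4: root C# down an augmented fourth → G, giving Gsus4.
Bbm: root Bb down an augmented fourth → Fb, giving Fbm.
C#6: root C# down an augmented fourth → G, giving G6.
F#: root F# down an augmented fourth → C, giving C.

Bbmaj7 Dadd9 Gsus4 Fbm G6 C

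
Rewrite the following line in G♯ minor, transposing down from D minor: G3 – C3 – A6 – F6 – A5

From D down to G♯ is a diminished fifth; apply that to each pitch.
G3 → C#3
C3 → F#2
A6 → D#6
F6 → B5
A5 → D#5

C#3 F#2 D#6 B5 D#5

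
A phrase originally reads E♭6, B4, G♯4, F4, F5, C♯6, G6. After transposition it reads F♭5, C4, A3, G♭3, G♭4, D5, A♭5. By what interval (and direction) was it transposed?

down a major seventh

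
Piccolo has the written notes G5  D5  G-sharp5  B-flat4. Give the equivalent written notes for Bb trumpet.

A6 E6 A#6 C6

First find concert pitch: the piccolo sounds a perfect octave above written, so G5 D5 G-sharp5 B-flat4 sounds G6 D6 G#6 Bb5.
Then write for Bb trumpet: it sounds a major second below written, so the part must be a major second above concert.
G6 → A6
D6 → E6
G#6 → A#6
Bb5 → C6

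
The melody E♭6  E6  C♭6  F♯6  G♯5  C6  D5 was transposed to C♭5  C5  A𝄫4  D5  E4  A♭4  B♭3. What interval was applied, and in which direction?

down a major tenth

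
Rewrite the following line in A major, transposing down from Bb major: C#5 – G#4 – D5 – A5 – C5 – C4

B#4 F##4 C#5 G#5 B4 B3

From Bb down to A is a minor second; apply that to each pitch.
C#5 to B#4
G#4 to F##4
D5 to C#5
A5 to G#5
C5 to B4
C4 to B3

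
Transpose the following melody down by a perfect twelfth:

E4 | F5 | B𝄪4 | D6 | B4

E4: a twelfth down reaches A, and 19 semitones makes it A2.
F5 down a perfect twelfth is Bb3.
A perfect twelfth down from B##4 gives E##3.
A perfect twelfth down from D6 gives G4.
B4: a twelfth down reaches E, and 19 semitones makes it E3.

A2 Bb3 E##3 G4 E3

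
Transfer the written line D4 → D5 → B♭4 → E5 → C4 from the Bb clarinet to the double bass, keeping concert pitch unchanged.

C5 C6 Ab5 D6 Bb4

First find concert pitch: the Bb clarinet sounds a major second below written, so D4 D5 B♭4 E5 C4 sounds C4 C5 Ab4 D5 Bb3.
Then write for double bass: it sounds a perfect octave below written, so the part must be a perfect octave above concert.
C4 → C5
C5 → C6
Ab4 → Ab5
D5 → D6
Bb3 → Bb4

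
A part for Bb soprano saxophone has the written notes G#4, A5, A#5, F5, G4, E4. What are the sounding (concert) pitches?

Written C4 on the Bb soprano saxophone sounds as Bb3, a major second lower; apply that shift to every note.
G#4 gives F#4
A5 gives G5
A#5 gives G#5
F5 gives Eb5
G4 gives F4
E4 gives D4

F#4 G5 G#5 Eb5 F4 D4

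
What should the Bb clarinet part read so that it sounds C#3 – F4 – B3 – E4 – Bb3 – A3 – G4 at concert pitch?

D#3 G4 C#4 F#4 C4 B3 A4

The Bb clarinet sounds a major second below written, so the written part must be a major second above concert — transpose each note up.
C#3 becomes D#3
F4 becomes G4
B3 becomes C#4
E4 becomes F#4
Bb3 becomes C4
A3 becomes B3
G4 becomes A4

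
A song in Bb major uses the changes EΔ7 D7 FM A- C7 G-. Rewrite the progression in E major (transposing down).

Bb major down to E major is a diminished fifth; each chord root moves by that interval while the quality stays the same.
EΔ7: root E down a diminished fifth → A#, giving A#Δ7.
D7: root D down a diminished fifth → G#, giving G#7.
FM: root F down a diminished fifth → B, giving BM.
A-: root A down a diminished fifth → D#, giving D#-.
C7: root C down a diminished fifth → F#, giving F#7.
G-: root G down a diminished fifth → C#, giving C#-.

A#Δ7 G#7 BM D#- F#7 C#-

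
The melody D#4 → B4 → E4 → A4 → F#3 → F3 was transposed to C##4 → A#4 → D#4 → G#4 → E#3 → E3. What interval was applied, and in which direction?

down a minor second

From D#4 to C##4 is 2 letter names — a second of some quality.
C##4 to D#4 is 1 semitone, which makes it a minor second; the second version is lower, so the direction is down.
Checking another pair — F3 → E3 — gives the same interval.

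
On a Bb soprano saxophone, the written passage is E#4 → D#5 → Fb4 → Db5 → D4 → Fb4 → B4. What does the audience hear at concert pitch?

D#4 C#5 Ebb4 Cb5 C4 Ebb4 A4

Written C4 on the Bb soprano saxophone sounds as Bb3, a major second lower; apply that shift to every note.
E#4 gives D#4
D#5 gives C#5
Fb4 gives Ebb4
Db5 gives Cb5
D4 gives C4
Fb4 gives Ebb4
B4 gives A4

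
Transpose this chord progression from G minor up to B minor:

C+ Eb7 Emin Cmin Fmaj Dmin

G minor up to B minor is a major third; each chord root moves by that interval while the quality stays the same.
C+: root C up a major third → E, giving E+.
Eb7: root Eb up a major third → G, giving G7.
Emin: root E up a major third → G#, giving G#min.
Cmin: root C up a major third → E, giving Emin.
Fmaj: root F up a major third → A, giving Amaj.
Dmin: root D up a major third → F#, giving F#min.

E+ G7 G#min Emin Amaj F#min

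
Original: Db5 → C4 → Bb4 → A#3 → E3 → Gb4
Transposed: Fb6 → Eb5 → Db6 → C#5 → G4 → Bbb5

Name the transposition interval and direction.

up a minor tenth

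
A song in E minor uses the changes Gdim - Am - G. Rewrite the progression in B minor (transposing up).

E minor up to B minor is a perfect fifth; each chord root moves by that interval while the quality stays the same.
Gdim: root G up a perfect fifth → D, giving Ddim.
Am: root A up a perfect fifth → E, giving Em.
G: root G up a perfect fifth → D, giving D.

Ddim Em D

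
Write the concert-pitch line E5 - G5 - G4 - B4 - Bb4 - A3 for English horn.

B5 D6 D5 F#5 F5 E4

The English horn sounds a perfect fifth below written, so the written part must be a perfect fifth above concert — transpose each note up.
E5 → B5
G5 → D6
G4 → D5
B4 → F#5
Bb4 → F5
A3 → E4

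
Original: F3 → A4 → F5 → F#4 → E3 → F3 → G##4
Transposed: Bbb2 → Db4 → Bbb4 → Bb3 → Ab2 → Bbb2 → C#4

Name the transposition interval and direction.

down an augmented fifth

Take the first pair: F3 → Bbb2. F to B spans 5 letter names, so the interval is some kind of fifth.
Bbb2 to F3 is 8 semitones, which makes it an augmented fifth; the second version is lower, so the direction is down.
Checking another pair — G##4 → C#4 — gives the same interval.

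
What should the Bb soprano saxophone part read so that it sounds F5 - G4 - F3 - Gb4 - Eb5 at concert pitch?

The Bb soprano saxophone sounds a major second below written, so the written part must be a major second above concert — transpose each note up.
F5 → G5
G4 → A4
F3 → G3
Gb4 → Ab4
Eb5 → F5

G5 A4 G3 Ab4 F5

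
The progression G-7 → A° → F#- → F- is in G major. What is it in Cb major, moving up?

Cb-7 Db° Bb- Bbb-

G major up to Cb major is a diminished fourth; each chord root moves by that interval while the quality stays the same.
G-7: root G up a diminished fourth → Cb, giving Cb-7.
A°: root A up a diminished fourth → Db, giving Db°.
F#-: root F# up a diminished fourth → Bb, giving Bb-.
F-: root F up a diminished fourth → Bbb, giving Bbb-.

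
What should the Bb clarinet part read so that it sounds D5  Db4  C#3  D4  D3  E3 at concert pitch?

E5 Eb4 D#3 E4 E3 F#3

The Bb clarinet sounds a major second below written, so the written part must be a major second above concert — transpose each note up.
D5 → E5
Db4 → Eb4
C#3 → D#3
D4 → E4
D3 → E3
E3 → F#3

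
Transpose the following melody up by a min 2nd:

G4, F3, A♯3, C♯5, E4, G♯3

G4 up a minor second is Ab4.
F3: a second up reaches G, and 1 semitone makes it Gb3.
A minor second up from A#3 gives B3.
C#5 up a minor second is D5.
E4 up a minor second is F4.
A minor second up from G#3 gives A3.

Ab4 Gb3 B3 D5 F4 A3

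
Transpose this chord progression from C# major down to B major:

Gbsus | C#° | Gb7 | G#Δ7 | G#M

Fbsus B° Fb7 F#Δ7 F#M

C# major down to B major is a major second; each chord root moves by that interval while the quality stays the same.
Gbsus: root Gb down a major second → Fb, giving Fbsus.
C#°: root C# down a major second → B, giving B°.
Gb7: root Gb down a major second → Fb, giving Fb7.
G#Δ7: root G# down a major second → F#, giving F#Δ7.
G#M: root G# down a major second → F#, giving F#M.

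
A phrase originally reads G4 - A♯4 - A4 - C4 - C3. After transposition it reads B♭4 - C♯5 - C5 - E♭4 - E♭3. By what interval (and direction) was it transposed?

Take the first pair: G4 → Bb4. G to B spans 3 letter names, so the interval is some kind of third.
G4 to Bb4 is 3 semitones, which makes it a minor third; the second version is higher, so the direction is up.
Checking another pair — C3 → Eb3 — gives the same interval.

up a minor third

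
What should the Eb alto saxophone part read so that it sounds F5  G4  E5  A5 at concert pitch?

Written C4 sounds as Eb3 on the Eb alto saxophone, so concert pitches are written a major sixth up.
F5 -> D6
G4 -> E5
E5 -> C#6
A5 -> F#6

D6 E5 C#6 F#6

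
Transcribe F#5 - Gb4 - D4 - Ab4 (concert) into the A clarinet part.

Written C4 sounds as A3 on the A clarinet, so concert pitches are written a minor third up.
F#5 becomes A5
Gb4 becomes Bbb4
D4 becomes F4
Ab4 becomes Cb5

A5 Bbb4 F4 Cb5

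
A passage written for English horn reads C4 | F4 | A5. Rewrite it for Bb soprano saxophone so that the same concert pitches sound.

G3 C4 E5

First find concert pitch: the English horn sounds a perfect fifth below written, so C4 F4 A5 sounds F3 Bb3 D5.
Then write for Bb soprano saxophone: it sounds a major second below written, so the part must be a major second above concert.
F3 → G3
Bb3 → C4
D5 → E5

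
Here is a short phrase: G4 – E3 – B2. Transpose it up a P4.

C5 A3 E3

A perfect fourth up from G4 gives C5.
E3: a fourth up reaches A, and 5 semitones makes it A3.
B2: a fourth up reaches E, and 5 semitones makes it E3.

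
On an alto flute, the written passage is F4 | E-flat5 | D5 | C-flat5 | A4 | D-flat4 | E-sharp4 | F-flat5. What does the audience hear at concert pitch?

C4 Bb4 A4 Gb4 E4 Ab3 B#3 Cb5

Written C4 on the alto flute sounds as G3, a perfect fourth lower; apply that shift to every note.
F4 to C4
Eb5 to Bb4
D5 to A4
Cb5 to Gb4
A4 to E4
Db4 to Ab3
E#4 to B#3
Fb5 to Cb5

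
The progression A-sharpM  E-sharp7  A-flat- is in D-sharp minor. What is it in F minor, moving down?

D-sharp minor down to F minor is an augmented sixth; each chord root moves by that interval while the quality stays the same.
A-sharpM: root A-sharp down an augmented sixth → C, giving CM.
E-sharp7: root E-sharp down an augmented sixth → G, giving G7.
A-flat-: root A-flat down an augmented sixth → Cbb, giving Cbb-.

CM G7 Cbb-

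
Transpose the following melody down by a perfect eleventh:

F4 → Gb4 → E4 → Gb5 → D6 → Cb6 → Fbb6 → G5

C3 Db3 B2 Db4 A4 Gb4 Cbb5 D4

F4 gives C3
Gb4 gives Db3
E4 gives B2
Gb5 gives Db4
D6 gives A4
Cb6 gives Gb4
Fbb6 gives Cbb5
G5 gives D4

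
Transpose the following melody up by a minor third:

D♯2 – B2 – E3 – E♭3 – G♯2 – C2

D#2 → F#2
B2 → D3
E3 → G3
Eb3 → Gb3
G#2 → B2
C2 → Eb2

F#2 D3 G3 Gb3 B2 Eb2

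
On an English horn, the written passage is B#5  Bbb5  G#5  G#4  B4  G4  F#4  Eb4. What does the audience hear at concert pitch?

E#5 Ebb5 C#5 C#4 E4 C4 B3 Ab3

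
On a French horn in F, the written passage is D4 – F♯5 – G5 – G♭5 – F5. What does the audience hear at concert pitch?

G3 B4 C5 Cb5 Bb4

The French horn in F sounds a perfect fifth below written, so transpose each written note down a perfect fifth.
D4 to G3
F#5 to B4
G5 to C5
Gb5 to Cb5
F5 to Bb4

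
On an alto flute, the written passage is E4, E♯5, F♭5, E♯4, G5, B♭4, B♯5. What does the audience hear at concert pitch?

The alto flute sounds a perfect fourth below written, so transpose each written note down a perfect fourth.
E4 to B3
E#5 to B#4
Fb5 to Cb5
E#4 to B#3
G5 to D5
Bb4 to F4
B#5 to F##5

B3 B#4 Cb5 B#3 D5 F4 F##5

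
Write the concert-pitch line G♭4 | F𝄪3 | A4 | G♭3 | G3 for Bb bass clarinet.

Ab5 G##4 B5 Ab4 A4

Written C4 sounds as Bb2 on the Bb bass clarinet, so concert pitches are written a major ninth up.
Gb4 to Ab5
F##3 to G##4
A4 to B5
Gb3 to Ab4
G3 to A4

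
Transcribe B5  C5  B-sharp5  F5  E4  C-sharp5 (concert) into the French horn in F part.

The French horn in F sounds a perfect fifth below written, so the written part must be a perfect fifth above concert — transpose each note up.
B5 -> F#6
C5 -> G5
B#5 -> F##6
F5 -> C6
E4 -> B4
C#5 -> G#5

F#6 G5 F##6 C6 B4 G#5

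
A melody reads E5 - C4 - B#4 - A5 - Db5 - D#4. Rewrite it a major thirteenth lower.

E5 down a major thirteenth is G3.
C4 down a major thirteenth is Eb2.
B#4 down a major thirteenth is D#3.
A5: a thirteenth down reaches C, and 21 semitones makes it C4.
A major thirteenth down from Db5 gives Fb3.
D#4: a thirteenth down reaches F, and 21 semitones makes it F#2.

G3 Eb2 D#3 C4 Fb3 F#2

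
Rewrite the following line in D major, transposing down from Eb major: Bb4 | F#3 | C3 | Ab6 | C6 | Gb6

A4 E#3 B2 G6 B5 F6

Eb major to D major down is a minor second, so every note moves down by that interval.
Bb4 → A4
F#3 → E#3
C3 → B2
Ab6 → G6
C6 → B5
Gb6 → F6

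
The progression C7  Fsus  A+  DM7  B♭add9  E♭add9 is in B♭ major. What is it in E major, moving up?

F#7 Bsus D#+ G#M7 Eadd9 Aadd9

B♭ major up to E major is an augmented fourth; each chord root moves by that interval while the quality stays the same.
C7: root C up an augmented fourth → F#, giving F#7.
Fsus: root F up an augmented fourth → B, giving Bsus.
A+: root A up an augmented fourth → D#, giving D#+.
DM7: root D up an augmented fourth → G#, giving G#M7.
B♭add9: root B♭ up an augmented fourth → E, giving Eadd9.
E♭add9: root E♭ up an augmented fourth → A, giving Aadd9.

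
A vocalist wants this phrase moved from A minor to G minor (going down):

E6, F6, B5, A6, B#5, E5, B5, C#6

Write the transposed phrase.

D6 Eb6 A5 G6 A#5 D5 A5 B5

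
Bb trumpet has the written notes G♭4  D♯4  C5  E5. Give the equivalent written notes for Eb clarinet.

First find concert pitch: the Bb trumpet sounds a major second below written, so G♭4 D♯4 C5 E5 sounds Fb4 C#4 Bb4 D5.
Then write for Eb clarinet: it sounds a minor third above written, so the part must be a minor third below concert.
Fb4 → Db4
C#4 → A#3
Bb4 → G4
D5 → B4

Db4 A#3 G4 B4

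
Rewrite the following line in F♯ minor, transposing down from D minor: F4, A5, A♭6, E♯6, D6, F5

From D down to F♯ is a minor sixth; apply that to each pitch.
F4 gives A3
A5 gives C#5
Ab6 gives C6
E#6 gives G##5
D6 gives F#5
F5 gives A4

A3 C#5 C6 G##5 F#5 A4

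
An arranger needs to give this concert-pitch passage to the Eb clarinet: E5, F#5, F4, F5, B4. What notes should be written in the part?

C#5 D#5 D4 D5 G#4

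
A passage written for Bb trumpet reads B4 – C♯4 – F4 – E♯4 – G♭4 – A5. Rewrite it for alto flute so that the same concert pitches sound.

First find concert pitch: the Bb trumpet sounds a major second below written, so B4 C♯4 F4 E♯4 G♭4 A5 sounds A4 B3 Eb4 D#4 Fb4 G5.
Then write for alto flute: it sounds a perfect fourth below written, so the part must be a perfect fourth above concert.
A4 → D5
B3 → E4
Eb4 → Ab4
D#4 → G#4
Fb4 → Bbb4
G5 → C6

D5 E4 Ab4 G#4 Bbb4 C6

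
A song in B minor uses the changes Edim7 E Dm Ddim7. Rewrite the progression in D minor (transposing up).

B minor up to D minor is a minor third; each chord root moves by that interval while the quality stays the same.
Edim7: root E up a minor third → G, giving Gdim7.
E: root E up a minor third → G, giving G.
Dm: root D up a minor third → F, giving Fm.
Ddim7: root D up a minor third → F, giving Fdim7.

Gdim7 G Fm Fdim7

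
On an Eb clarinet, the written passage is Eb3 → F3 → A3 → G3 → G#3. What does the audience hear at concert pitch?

Gb3 Ab3 C4 Bb3 B3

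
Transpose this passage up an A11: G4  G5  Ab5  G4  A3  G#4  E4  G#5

C#6 C#7 D7 C#6 D#5 C##6 A#5 C##7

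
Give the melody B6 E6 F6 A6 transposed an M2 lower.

A6 D6 Eb6 G6

A major second down from B6 gives A6.
E6 down a major second is D6.
F6 down a major second is Eb6.
A major second down from A6 gives G6.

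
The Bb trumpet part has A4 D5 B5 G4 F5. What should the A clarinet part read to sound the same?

Bb4 Eb5 C6 Ab4 Gb5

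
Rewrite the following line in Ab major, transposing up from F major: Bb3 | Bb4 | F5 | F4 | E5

Db4 Db5 Ab5 Ab4 G5

From F up to Ab is a minor third; apply that to each pitch.
Bb3 becomes Db4
Bb4 becomes Db5
F5 becomes Ab5
F4 becomes Ab4
E5 becomes G5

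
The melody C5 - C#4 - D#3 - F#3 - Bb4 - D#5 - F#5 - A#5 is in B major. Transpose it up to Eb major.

Fb5 F4 G3 Bb3 Ebb5 G5 Bb5 D6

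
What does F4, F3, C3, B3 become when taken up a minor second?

Gb4 Gb3 Db3 C4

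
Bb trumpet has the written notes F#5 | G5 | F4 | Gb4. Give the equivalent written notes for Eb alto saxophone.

First find concert pitch: the Bb trumpet sounds a major second below written, so F#5 G5 F4 Gb4 sounds E5 F5 Eb4 Fb4.
Then write for Eb alto saxophone: it sounds a major sixth below written, so the part must be a major sixth above concert.
E5 → C#6
F5 → D6
Eb4 → C5
Fb4 → Db5

C#6 D6 C5 Db5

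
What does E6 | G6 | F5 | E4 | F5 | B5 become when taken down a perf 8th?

E5 G5 F4 E3 F4 B4

E6 gives E5
G6 gives G5
F5 gives F4
E4 gives E3
F5 gives F4
B5 gives B4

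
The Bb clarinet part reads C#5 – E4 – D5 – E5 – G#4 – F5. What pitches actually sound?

Written C4 on the Bb clarinet sounds as Bb3, a major second lower; apply that shift to every note.
C#5 to B4
E4 to D4
D5 to C5
E5 to D5
G#4 to F#4
F5 to Eb5

B4 D4 C5 D5 F#4 Eb5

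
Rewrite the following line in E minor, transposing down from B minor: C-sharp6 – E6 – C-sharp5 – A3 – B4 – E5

B minor to E minor down is a perfect fifth, so every note moves down by that interval.
C#6 -> F#5
E6 -> A5
C#5 -> F#4
A3 -> D3
B4 -> E4
E5 -> A4

F#5 A5 F#4 D3 E4 A4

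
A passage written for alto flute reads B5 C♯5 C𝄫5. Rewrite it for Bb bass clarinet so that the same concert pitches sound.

G#6 A#5 Abb5

First find concert pitch: the alto flute sounds a perfect fourth below written, so B5 C♯5 C𝄫5 sounds F#5 G#4 Gbb4.
Then write for Bb bass clarinet: it sounds a major ninth below written, so the part must be a major ninth above concert.
F#5 → G#6
G#4 → A#5
Gbb4 → Abb5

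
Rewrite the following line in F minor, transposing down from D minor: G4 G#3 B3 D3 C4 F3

Bb3 B2 D3 F2 Eb3 Ab2

From D down to F is a major sixth; apply that to each pitch.
G4 becomes Bb3
G#3 becomes B2
B3 becomes D3
D3 becomes F2
C4 becomes Eb3
F3 becomes Ab2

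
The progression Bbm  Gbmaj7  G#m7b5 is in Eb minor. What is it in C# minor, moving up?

G#m Emaj7 E##m7b5

Eb minor up to C# minor is an augmented sixth; each chord root moves by that interval while the quality stays the same.
Bbm: root Bb up an augmented sixth → G#, giving G#m.
Gbmaj7: root Gb up an augmented sixth → E, giving Emaj7.
G#m7b5: root G# up an augmented sixth → E##, giving E##m7b5.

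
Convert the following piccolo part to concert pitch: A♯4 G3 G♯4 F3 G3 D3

A#5 G4 G#5 F4 G4 D4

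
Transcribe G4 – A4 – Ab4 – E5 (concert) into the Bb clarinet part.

A4 B4 Bb4 F#5

The Bb clarinet sounds a major second below written, so the written part must be a major second above concert — transpose each note up.
G4 → A4
A4 → B4
Ab4 → Bb4
E5 → F#5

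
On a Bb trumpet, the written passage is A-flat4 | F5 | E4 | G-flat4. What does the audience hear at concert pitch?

Gb4 Eb5 D4 Fb4

Written C4 on the Bb trumpet sounds as Bb3, a major second lower; apply that shift to every note.
Ab4 gives Gb4
F5 gives Eb5
E4 gives D4
Gb4 gives Fb4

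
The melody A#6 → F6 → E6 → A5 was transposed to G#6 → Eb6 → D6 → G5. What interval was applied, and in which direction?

down a major second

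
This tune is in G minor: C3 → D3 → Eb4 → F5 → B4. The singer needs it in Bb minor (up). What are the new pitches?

G minor to Bb minor up is a minor third, so every note moves up by that interval.
C3 gives Eb3
D3 gives F3
Eb4 gives Gb4
F5 gives Ab5
B4 gives D5

Eb3 F3 Gb4 Ab5 D5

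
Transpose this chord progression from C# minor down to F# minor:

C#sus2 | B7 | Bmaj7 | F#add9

F#sus2 E7 Emaj7 Badd9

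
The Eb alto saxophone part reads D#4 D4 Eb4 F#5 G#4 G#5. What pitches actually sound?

F#3 F3 Gb3 A4 B3 B4

The Eb alto saxophone sounds a major sixth below written, so transpose each written note down a major sixth.
D#4 to F#3
D4 to F3
Eb4 to Gb3
F#5 to A4
G#4 to B3
G#5 to B4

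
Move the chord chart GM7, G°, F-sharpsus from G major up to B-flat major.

G major up to B-flat major is a minor third; each chord root moves by that interval while the quality stays the same.
GM7: root G up a minor third → Bb, giving BbM7.
G°: root G up a minor third → Bb, giving Bb°.
F-sharpsus: root F-sharp up a minor third → A, giving Asus.

BbM7 Bb° Asus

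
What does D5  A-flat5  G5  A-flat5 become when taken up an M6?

B5 F6 E6 F6

D5 -> B5
Ab5 -> F6
G5 -> E6
Ab5 -> F6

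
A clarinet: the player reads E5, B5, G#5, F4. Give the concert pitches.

Written C4 on the A clarinet sounds as A3, a minor third lower; apply that shift to every note.
E5 -> C#5
B5 -> G#5
G#5 -> E#5
F4 -> D4

C#5 G#5 E#5 D4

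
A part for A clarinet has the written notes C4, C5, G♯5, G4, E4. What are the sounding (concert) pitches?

A3 A4 E#5 E4 C#4

The A clarinet sounds a minor third below written, so transpose each written note down a minor third.
C4 -> A3
C5 -> A4
G#5 -> E#5
G4 -> E4
E4 -> C#4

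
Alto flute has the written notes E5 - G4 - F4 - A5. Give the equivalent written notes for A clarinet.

D5 F4 Eb4 G5

First find concert pitch: the alto flute sounds a perfect fourth below written, so E5 G4 F4 A5 sounds B4 D4 C4 E5.
Then write for A clarinet: it sounds a minor third below written, so the part must be a minor third above concert.
B4 → D5
D4 → F4
C4 → Eb4
E5 → G5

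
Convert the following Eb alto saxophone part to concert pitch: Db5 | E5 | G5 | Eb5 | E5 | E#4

Fb4 G4 Bb4 Gb4 G4 G#3

The Eb alto saxophone sounds a major sixth below written, so transpose each written note down a major sixth.
Db5 -> Fb4
E5 -> G4
G5 -> Bb4
Eb5 -> Gb4
E5 -> G4
E#4 -> G#3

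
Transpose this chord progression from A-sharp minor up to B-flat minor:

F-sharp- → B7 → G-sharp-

A-sharp minor up to B-flat minor is a diminished second; each chord root moves by that interval while the quality stays the same.
F-sharp-: root F-sharp up a diminished second → Gb, giving Gb-.
B7: root B up a diminished second → Cb, giving Cb7.
G-sharp-: root G-sharp up a diminished second → Ab, giving Ab-.

Gb- Cb7 Ab-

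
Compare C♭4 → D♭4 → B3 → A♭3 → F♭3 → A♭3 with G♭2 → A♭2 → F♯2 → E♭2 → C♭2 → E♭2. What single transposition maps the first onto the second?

From Cb4 to Gb2 is 11 letter names — an eleventh of some quality.
Gb2 to Cb4 is 17 semitones, which makes it a perfect eleventh; the second version is lower, so the direction is down.
Checking another pair — Ab3 → Eb2 — gives the same interval.

down a perfect eleventh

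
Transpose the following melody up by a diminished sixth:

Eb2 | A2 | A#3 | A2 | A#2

Cbb3 Fb3 F4 Fb3 F3

Eb2 gives Cbb3
A2 gives Fb3
A#3 gives F4
A2 gives Fb3
A#2 gives F3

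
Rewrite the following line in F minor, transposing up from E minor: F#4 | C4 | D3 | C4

G4 Db4 Eb3 Db4

From E up to F is a minor second; apply that to each pitch.
F#4 -> G4
C4 -> Db4
D3 -> Eb3
C4 -> Db4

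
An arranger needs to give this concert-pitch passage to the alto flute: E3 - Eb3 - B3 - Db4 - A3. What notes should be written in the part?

A3 Ab3 E4 Gb4 D4

Written C4 sounds as G3 on the alto flute, so concert pitches are written a perfect fourth up.
E3 -> A3
Eb3 -> Ab3
B3 -> E4
Db4 -> Gb4
A3 -> D4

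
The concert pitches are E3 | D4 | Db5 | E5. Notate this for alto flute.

The alto flute sounds a perfect fourth below written, so the written part must be a perfect fourth above concert — transpose each note up.
E3 gives A3
D4 gives G4
Db5 gives Gb5
E5 gives A5

A3 G4 Gb5 A5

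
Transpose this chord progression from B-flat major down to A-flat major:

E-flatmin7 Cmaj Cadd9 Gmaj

Dbmin7 Bbmaj Bbadd9 Fmaj

B-flat major down to A-flat major is a major second; each chord root moves by that interval while the quality stays the same.
E-flatmin7: root E-flat down a major second → Db, giving Dbmin7.
Cmaj: root C down a major second → Bb, giving Bbmaj.
Cadd9: root C down a major second → Bb, giving Bbadd9.
Gmaj: root G down a major second → F, giving Fmaj.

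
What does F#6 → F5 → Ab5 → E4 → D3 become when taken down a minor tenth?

F#6: a tenth down reaches D, and 15 semitones makes it D#5.
F5 down a minor tenth is D4.
A minor tenth down from Ab5 gives F4.
A minor tenth down from E4 gives C#3.
A minor tenth down from D3 gives B1.

D#5 D4 F4 C#3 B1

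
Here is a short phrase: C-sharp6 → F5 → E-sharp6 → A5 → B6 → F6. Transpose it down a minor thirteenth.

A minor thirteenth down from C#6 gives E#4.
A minor thirteenth down from F5 gives A3.
A minor thirteenth down from E#6 gives G##4.
A5: a thirteenth down reaches C, and 20 semitones makes it C#4.
A minor thirteenth down from B6 gives D#5.
F6 down a minor thirteenth is A4.

E#4 A3 G##4 C#4 D#5 A4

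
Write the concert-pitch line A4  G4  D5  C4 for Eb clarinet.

Written C4 sounds as Eb4 on the Eb clarinet, so concert pitches are written a minor third down.
A4 -> F#4
G4 -> E4
D5 -> B4
C4 -> A3

F#4 E4 B4 A3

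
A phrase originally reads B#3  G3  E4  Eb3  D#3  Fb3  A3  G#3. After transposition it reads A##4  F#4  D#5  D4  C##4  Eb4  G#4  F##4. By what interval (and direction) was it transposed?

up a major seventh

From B#3 to A##4 is 7 letter names — a seventh of some quality.
B#3 to A##4 is 11 semitones, which makes it a major seventh; the second version is higher, so the direction is up.
Checking another pair — G#3 → F##4 — gives the same interval.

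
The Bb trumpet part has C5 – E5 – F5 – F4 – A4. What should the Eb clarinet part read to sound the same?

G4 B4 C5 C4 E4

First find concert pitch: the Bb trumpet sounds a major second below written, so C5 E5 F5 F4 A4 sounds Bb4 D5 Eb5 Eb4 G4.
Then write for Eb clarinet: it sounds a minor third above written, so the part must be a minor third below concert.
Bb4 → G4
D5 → B4
Eb5 → C5
Eb4 → C4
G4 → E4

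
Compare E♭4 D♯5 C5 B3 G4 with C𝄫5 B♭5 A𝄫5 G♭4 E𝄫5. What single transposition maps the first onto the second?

From Eb4 to Cbb5 is 6 letter names — a sixth of some quality.
Eb4 to Cbb5 is 7 semitones, which makes it a diminished sixth; the second version is higher, so the direction is up.
Checking another pair — G4 → Ebb5 — gives the same interval.

up a diminished sixth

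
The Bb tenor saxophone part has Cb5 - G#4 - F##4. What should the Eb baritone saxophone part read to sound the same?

First find concert pitch: the Bb tenor saxophone sounds a major ninth below written, so Cb5 G#4 F##4 sounds Bbb3 F#3 E#3.
Then write for Eb baritone saxophone: it sounds a major thirteenth below written, so the part must be a major thirteenth above concert.
Bbb3 → Gb5
F#3 → D#5
E#3 → C##5

Gb5 D#5 C##5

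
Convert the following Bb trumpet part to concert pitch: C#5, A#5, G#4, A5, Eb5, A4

B4 G#5 F#4 G5 Db5 G4

The Bb trumpet sounds a major second below written, so transpose each written note down a major second.
C#5 gives B4
A#5 gives G#5
G#4 gives F#4
A5 gives G5
Eb5 gives Db5
A4 gives G4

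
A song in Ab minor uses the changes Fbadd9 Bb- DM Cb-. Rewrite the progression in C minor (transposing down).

Ab minor down to C minor is a minor sixth; each chord root moves by that interval while the quality stays the same.
Fbadd9: root Fb down a minor sixth → Ab, giving Abadd9.
Bb-: root Bb down a minor sixth → D, giving D-.
DM: root D down a minor sixth → F#, giving F#M.
Cb-: root Cb down a minor sixth → Eb, giving Eb-.

Abadd9 D- F#M Eb-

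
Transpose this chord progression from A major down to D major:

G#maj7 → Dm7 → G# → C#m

C#maj7 Gm7 C# F#m

A major down to D major is a perfect fifth; each chord root moves by that interval while the quality stays the same.
G#maj7: root G# down a perfect fifth → C#, giving C#maj7.
Dm7: root D down a perfect fifth → G, giving Gm7.
G#: root G# down a perfect fifth → C#, giving C#.
C#m: root C# down a perfect fifth → F#, giving F#m.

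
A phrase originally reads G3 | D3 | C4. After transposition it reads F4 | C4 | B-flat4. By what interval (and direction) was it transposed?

up a minor seventh

From G3 to F4 is 7 letter names — a seventh of some quality.
G3 to F4 is 10 semitones, which makes it a minor seventh; the second version is higher, so the direction is up.
Checking another pair — C4 → Bb4 — gives the same interval.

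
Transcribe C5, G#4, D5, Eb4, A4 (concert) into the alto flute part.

Written C4 sounds as G3 on the alto flute, so concert pitches are written a perfect fourth up.
C5 becomes F5
G#4 becomes C#5
D5 becomes G5
Eb4 becomes Ab4
A4 becomes D5

F5 C#5 G5 Ab4 D5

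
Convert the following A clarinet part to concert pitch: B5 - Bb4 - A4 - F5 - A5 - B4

G#5 G4 F#4 D5 F#5 G#4

Written C4 on the A clarinet sounds as A3, a minor third lower; apply that shift to every note.
B5 → G#5
Bb4 → G4
A4 → F#4
F5 → D5
A5 → F#5
B4 → G#4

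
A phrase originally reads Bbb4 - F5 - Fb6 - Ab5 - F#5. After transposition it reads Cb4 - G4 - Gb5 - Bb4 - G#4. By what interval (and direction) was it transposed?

down a minor seventh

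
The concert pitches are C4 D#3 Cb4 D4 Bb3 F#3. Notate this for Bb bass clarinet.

Written C4 sounds as Bb2 on the Bb bass clarinet, so concert pitches are written a major ninth up.
C4 becomes D5
D#3 becomes E#4
Cb4 becomes Db5
D4 becomes E5
Bb3 becomes C5
F#3 becomes G#4

D5 E#4 Db5 E5 C5 G#4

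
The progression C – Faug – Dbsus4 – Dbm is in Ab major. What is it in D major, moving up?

Ab major up to D major is an augmented fourth; each chord root moves by that interval while the quality stays the same.
C: root C up an augmented fourth → F#, giving F#.
Faug: root F up an augmented fourth → B, giving Baug.
Dbsus4: root Db up an augmented fourth → G, giving Gsus4.
Dbm: root Db up an augmented fourth → G, giving Gm.

F# Baug Gsus4 Gm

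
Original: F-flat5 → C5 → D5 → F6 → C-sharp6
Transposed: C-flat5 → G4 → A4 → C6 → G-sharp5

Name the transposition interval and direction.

Take the first pair: Fb5 → Cb5. F to C spans 4 letter names, so the interval is some kind of fourth.
Cb5 to Fb5 is 5 semitones, which makes it a perfect fourth; the second version is lower, so the direction is down.
Checking another pair — C#6 → G#5 — gives the same interval.

down a perfect fourth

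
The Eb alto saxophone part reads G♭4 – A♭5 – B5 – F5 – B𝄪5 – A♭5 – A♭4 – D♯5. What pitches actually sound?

The Eb alto saxophone sounds a major sixth below written, so transpose each written note down a major sixth.
Gb4 to Bbb3
Ab5 to Cb5
B5 to D5
F5 to Ab4
B##5 to D##5
Ab5 to Cb5
Ab4 to Cb4
D#5 to F#4

Bbb3 Cb5 D5 Ab4 D##5 Cb5 Cb4 F#4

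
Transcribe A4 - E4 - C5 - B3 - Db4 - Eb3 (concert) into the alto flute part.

D5 A4 F5 E4 Gb4 Ab3

The alto flute sounds a perfect fourth below written, so the written part must be a perfect fourth above concert — transpose each note up.
A4 gives D5
E4 gives A4
C5 gives F5
B3 gives E4
Db4 gives Gb4
Eb3 gives Ab3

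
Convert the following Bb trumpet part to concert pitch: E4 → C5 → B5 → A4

D4 Bb4 A5 G4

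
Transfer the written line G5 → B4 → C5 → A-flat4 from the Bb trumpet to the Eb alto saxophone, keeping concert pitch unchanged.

First find concert pitch: the Bb trumpet sounds a major second below written, so G5 B4 C5 A-flat4 sounds F5 A4 Bb4 Gb4.
Then write for Eb alto saxophone: it sounds a major sixth below written, so the part must be a major sixth above concert.
F5 → D6
A4 → F#5
Bb4 → G5
Gb4 → Eb5

D6 F#5 G5 Eb5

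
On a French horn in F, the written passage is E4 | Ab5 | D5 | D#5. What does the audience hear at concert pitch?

A3 Db5 G4 G#4

Written C4 on the French horn in F sounds as F3, a perfect fifth lower; apply that shift to every note.
E4 becomes A3
Ab5 becomes Db5
D5 becomes G4
D#5 becomes G#4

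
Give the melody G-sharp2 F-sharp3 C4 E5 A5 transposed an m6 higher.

E3 D4 Ab4 C6 F6

G#2 gives E3
F#3 gives D4
C4 gives Ab4
E5 gives C6
A5 gives F6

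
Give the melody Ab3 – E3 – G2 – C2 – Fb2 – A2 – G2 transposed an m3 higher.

Cb4 G3 Bb2 Eb2 Abb2 C3 Bb2

Ab3 -> Cb4
E3 -> G3
G2 -> Bb2
C2 -> Eb2
Fb2 -> Abb2
A2 -> C3
G2 -> Bb2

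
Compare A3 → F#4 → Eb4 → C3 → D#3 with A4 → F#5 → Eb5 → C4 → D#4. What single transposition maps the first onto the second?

From A3 to A4 is 8 letter names — an octave of some quality.
A3 to A4 is 12 semitones, which makes it a perfect octave; the second version is higher, so the direction is up.
Checking another pair — D#3 → D#4 — gives the same interval.

up a perfect octave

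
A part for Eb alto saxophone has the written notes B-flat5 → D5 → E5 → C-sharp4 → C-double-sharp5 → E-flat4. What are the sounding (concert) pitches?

Db5 F4 G4 E3 E#4 Gb3

Written C4 on the Eb alto saxophone sounds as Eb3, a major sixth lower; apply that shift to every note.
Bb5 -> Db5
D5 -> F4
E5 -> G4
C#4 -> E3
C##5 -> E#4
Eb4 -> Gb3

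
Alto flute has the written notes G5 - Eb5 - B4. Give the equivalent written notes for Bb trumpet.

First find concert pitch: the alto flute sounds a perfect fourth below written, so G5 Eb5 B4 sounds D5 Bb4 F#4.
Then write for Bb trumpet: it sounds a major second below written, so the part must be a major second above concert.
D5 → E5
Bb4 → C5
F#4 → G#4

E5 C5 G#4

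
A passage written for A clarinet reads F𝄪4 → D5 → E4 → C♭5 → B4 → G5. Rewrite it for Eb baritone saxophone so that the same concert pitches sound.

B##5 G#6 A#5 F6 E#6 C#7

First find concert pitch: the A clarinet sounds a minor third below written, so F𝄪4 D5 E4 C♭5 B4 G5 sounds D##4 B4 C#4 Ab4 G#4 E5.
Then write for Eb baritone saxophone: it sounds a major thirteenth below written, so the part must be a major thirteenth above concert.
D##4 → B##5
B4 → G#6
C#4 → A#5
Ab4 → F6
G#4 → E#6
E5 → C#7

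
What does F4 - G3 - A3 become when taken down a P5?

F4 down a perfect fifth is Bb3.
G3 down a perfect fifth is C3.
A3: a fifth down reaches D, and 7 semitones makes it D3.

Bb3 C3 D3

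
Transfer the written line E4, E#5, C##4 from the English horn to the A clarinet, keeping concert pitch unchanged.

First find concert pitch: the English horn sounds a perfect fifth below written, so E4 E#5 C##4 sounds A3 A#4 F##3.
Then write for A clarinet: it sounds a minor third below written, so the part must be a minor third above concert.
A3 → C4
A#4 → C#5
F##3 → A#3

C4 C#5 A#3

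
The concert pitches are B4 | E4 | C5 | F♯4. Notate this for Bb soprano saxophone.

The Bb soprano saxophone sounds a major second below written, so the written part must be a major second above concert — transpose each note up.
B4 gives C#5
E4 gives F#4
C5 gives D5
F#4 gives G#4

C#5 F#4 D5 G#4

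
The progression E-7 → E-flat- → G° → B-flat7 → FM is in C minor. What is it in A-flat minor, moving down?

C minor down to A-flat minor is a major third; each chord root moves by that interval while the quality stays the same.
E-7: root E down a major third → C, giving C-7.
E-flat-: root E-flat down a major third → Cb, giving Cb-.
G°: root G down a major third → Eb, giving Eb°.
B-flat7: root B-flat down a major third → Gb, giving Gb7.
FM: root F down a major third → Db, giving DbM.

C-7 Cb- Eb° Gb7 DbM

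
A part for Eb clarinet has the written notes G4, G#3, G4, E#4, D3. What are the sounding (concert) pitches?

Written C4 on the Eb clarinet sounds as Eb4, a minor third higher; apply that shift to every note.
G4 gives Bb4
G#3 gives B3
G4 gives Bb4
E#4 gives G#4
D3 gives F3

Bb4 B3 Bb4 G#4 F3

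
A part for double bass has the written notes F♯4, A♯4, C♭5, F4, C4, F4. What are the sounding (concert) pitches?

Written C4 on the double bass sounds as C3, a perfect octave lower; apply that shift to every note.
F#4 to F#3
A#4 to A#3
Cb5 to Cb4
F4 to F3
C4 to C3
F4 to F3

F#3 A#3 Cb4 F3 C3 F3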